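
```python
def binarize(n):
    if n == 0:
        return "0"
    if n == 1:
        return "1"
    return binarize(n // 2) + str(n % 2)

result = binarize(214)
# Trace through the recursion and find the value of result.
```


binarize(214)
= binarize(107) + "0"
= binarize(53) + "1" + "0"
= binarize(26) + "1" + "1" + "0"
= binarize(13) + "0" + "1" + "1" + "0"
= binarize(6) + "1" + "0" + "1" + "1" + "0"
= binarize(3) + "0" + "1" + "0" + "1" + "1" + "0"
= binarize(1) + "1" + "0" + "1" + "0" + "1" + "1" + "0"
= "1" + "1" + "0" + "1" + "0" + "1" + "1" + "0"
= "11010110"


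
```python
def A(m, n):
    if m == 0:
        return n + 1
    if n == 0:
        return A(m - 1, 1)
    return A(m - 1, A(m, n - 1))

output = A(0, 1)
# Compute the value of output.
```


A(0, 1)
m == 0: return 1 + 1 = 2
= 2


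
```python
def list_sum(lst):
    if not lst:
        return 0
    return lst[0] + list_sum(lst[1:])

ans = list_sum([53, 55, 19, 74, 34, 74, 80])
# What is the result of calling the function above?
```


list_sum([53, 55, 19, 74, 34, 74, 80])
= 53 + list_sum([55, 19, 74, 34, 74, 80])
= 53 + 55 + list_sum([19, 74, 34, 74, 80])
= 53 + 55 + 19 + list_sum([74, 34, 74, 80])
= 53 + 55 + 19 + 74 + list_sum([34, 74, 80])
= 53 + 55 + 19 + 74 + 34 + list_sum([74, 80])
= 53 + 55 + 19 + 74 + 34 + 74 + list_sum([80])
= 53 + 55 + 19 + 74 + 34 + 74 + 80 + list_sum([])
= 53 + 55 + 19 + 74 + 34 + 74 + 80 + 0
= 389


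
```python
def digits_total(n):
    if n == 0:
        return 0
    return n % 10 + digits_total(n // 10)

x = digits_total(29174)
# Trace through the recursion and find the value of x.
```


digits_total(29174)
= 4 + digits_total(2917)
= 4 + 7 + digits_total(291)
= 4 + 7 + 1 + digits_total(29)
= 4 + 7 + 1 + 9 + digits_total(2)
= 4 + 7 + 1 + 9 + 2 + digits_total(0)
= 4 + 7 + 1 + 9 + 2 + 0
= 23


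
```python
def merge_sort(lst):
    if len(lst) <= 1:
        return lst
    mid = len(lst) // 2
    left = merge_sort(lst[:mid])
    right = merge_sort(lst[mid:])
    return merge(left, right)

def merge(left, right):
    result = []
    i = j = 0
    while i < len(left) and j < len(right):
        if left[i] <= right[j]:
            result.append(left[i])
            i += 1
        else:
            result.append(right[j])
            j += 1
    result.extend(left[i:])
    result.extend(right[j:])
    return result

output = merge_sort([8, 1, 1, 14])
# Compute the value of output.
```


merge_sort([8, 1, 1, 14])
Split into [8, 1] and [1, 14]
Left sorted: [1, 8]
Right sorted: [1, 14]
Merge [1, 8] and [1, 14]
= [1, 1, 8, 14]


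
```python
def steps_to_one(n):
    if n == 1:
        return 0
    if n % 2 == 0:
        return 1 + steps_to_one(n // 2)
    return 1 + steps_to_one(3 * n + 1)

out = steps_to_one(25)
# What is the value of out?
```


steps_to_one(25)
25 is odd -> 3*25+1 = 76 -> steps_to_one(76)
76 is even -> steps_to_one(38)
38 is even -> steps_to_one(19)
19 is odd -> 3*19+1 = 58 -> steps_to_one(58)
58 is even -> steps_to_one(29)
29 is odd -> 3*29+1 = 88 -> steps_to_one(88)
88 is even -> steps_to_one(44)
44 is even -> steps_to_one(22)
22 is even -> steps_to_one(11)
11 is odd -> 3*11+1 = 34 -> steps_to_one(34)
34 is even -> steps_to_one(17)
17 is odd -> 3*17+1 = 52 -> steps_to_one(52)
52 is even -> steps_to_one(26)
26 is even -> steps_to_one(13)
13 is odd -> 3*13+1 = 40 -> steps_to_one(40)
40 is even -> steps_to_one(20)
20 is even -> steps_to_one(10)
10 is even -> steps_to_one(5)
5 is odd -> 3*5+1 = 16 -> steps_to_one(16)
16 is even -> steps_to_one(8)
8 is even -> steps_to_one(4)
4 is even -> steps_to_one(2)
2 is even -> steps_to_one(1)
Reached 1 after 23 steps
= 23


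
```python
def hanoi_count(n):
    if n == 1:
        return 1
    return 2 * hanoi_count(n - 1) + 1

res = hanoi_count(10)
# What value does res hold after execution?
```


hanoi_count(10)
= 2 * hanoi_count(9) + 1
= 2 * (2 * hanoi_count(8) + 1) + 1
= 2 * (2 * (2 * hanoi_count(7) + 1) + 1) + 1
= 2 * (2 * (2 * (2 * hanoi_count(6) + 1) + 1) + 1) + 1
= 2 * (2 * (2 * (2 * (2 * hanoi_count(5) + 1) + 1) + 1) + 1) + 1
= 2 * (2 * (2 * (2 * (2 * (2 * hanoi_count(4) + 1) + 1) + 1) + 1) + 1) + 1
= 2 * (2 * (2 * (2 * (2 * (2 * (2 * hanoi_count(3) + 1) + 1) + 1) + 1) + 1) + 1) + 1
= 2 * (2 * (2 * (2 * (2 * (2 * (2 * (2 * hanoi_count(2) + 1) + 1) + 1) + 1) + 1) + 1) + 1) + 1
= 2 * (2 * (2 * (2 * (2 * (2 * (2 * (2 * (2 * hanoi_count(1) + 1) + 1) + 1) + 1) + 1) + 1) + 1) + 1) + 1
Now compute bottom-up:
hanoi_count(1) = 1
hanoi_count(2) = 2 * 1 + 1 = 3
hanoi_count(3) = 2 * 3 + 1 = 7
hanoi_count(4) = 2 * 7 + 1 = 15
hanoi_count(5) = 2 * 15 + 1 = 31
hanoi_count(6) = 2 * 31 + 1 = 63
hanoi_count(7) = 2 * 63 + 1 = 127
hanoi_count(8) = 2 * 127 + 1 = 255
hanoi_count(9) = 2 * 255 + 1 = 511
hanoi_count(10) = 2 * 511 + 1 = 1023
= 1023


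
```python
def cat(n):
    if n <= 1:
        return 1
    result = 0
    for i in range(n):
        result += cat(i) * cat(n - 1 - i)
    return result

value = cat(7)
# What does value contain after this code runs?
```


cat(7)
= sum of cat(i) * cat(7-1-i) for i in 0..6
First compute sub-values bottom-up:
  cat(0) = 1, cat(1) = 1
  cat(2) = 1*1 + 1*1 = 2
  cat(3) = 1*2 + 1*1 + 2*1 = 5
  cat(4) = 1*5 + 1*2 + 2*1 + 5*1 = 14
  cat(5) = 1*14 + 1*5 + 2*2 + 5*1 + 14*1 = 42
  cat(6) = 1*42 + 1*14 + 2*5 + 5*2 + 14*1 + 42*1 = 132
Now cat(7):
  cat(0)*cat(6) = 1*132 = 132
  cat(1)*cat(5) = 1*42 = 42
  cat(2)*cat(4) = 2*14 = 28
  cat(3)*cat(3) = 5*5 = 25
  cat(4)*cat(2) = 14*2 = 28
  cat(5)*cat(1) = 42*1 = 42
  cat(6)*cat(0) = 132*1 = 132
= 132 + 42 + 28 + 25 + 28 + 42 + 132
= 429


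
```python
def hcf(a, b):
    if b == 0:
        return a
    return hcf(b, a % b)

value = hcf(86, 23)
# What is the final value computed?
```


hcf(86, 23)
= hcf(23, 86 % 23) = hcf(23, 17)
= hcf(17, 23 % 17) = hcf(17, 6)
= hcf(6, 17 % 6) = hcf(6, 5)
= hcf(5, 6 % 5) = hcf(5, 1)
= hcf(1, 5 % 1) = hcf(1, 0)
b == 0, return a = 1


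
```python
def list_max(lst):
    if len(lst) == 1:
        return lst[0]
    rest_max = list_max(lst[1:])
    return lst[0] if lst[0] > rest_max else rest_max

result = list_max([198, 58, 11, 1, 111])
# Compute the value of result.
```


list_max([198, 58, 11, 1, 111])
= compare 198 with list_max([58, 11, 1, 111])
= compare 58 with list_max([11, 1, 111])
= compare 11 with list_max([1, 111])
= compare 1 with list_max([111])
Base: list_max([111]) = 111
compare 1 with 111: max = 111
compare 11 with 111: max = 111
compare 58 with 111: max = 111
compare 198 with 111: max = 198
= 198


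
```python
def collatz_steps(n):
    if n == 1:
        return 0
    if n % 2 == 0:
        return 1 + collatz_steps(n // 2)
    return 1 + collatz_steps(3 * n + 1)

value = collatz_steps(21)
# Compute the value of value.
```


collatz_steps(21)
21 is odd -> 3*21+1 = 64 -> collatz_steps(64)
64 is even -> collatz_steps(32)
32 is even -> collatz_steps(16)
16 is even -> collatz_steps(8)
8 is even -> collatz_steps(4)
4 is even -> collatz_steps(2)
2 is even -> collatz_steps(1)
Reached 1 after 7 steps
= 7


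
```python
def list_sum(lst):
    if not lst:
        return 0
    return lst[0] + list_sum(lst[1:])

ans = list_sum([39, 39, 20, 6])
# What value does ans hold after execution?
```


list_sum([39, 39, 20, 6])
= 39 + list_sum([39, 20, 6])
= 39 + 39 + list_sum([20, 6])
= 39 + 39 + 20 + list_sum([6])
= 39 + 39 + 20 + 6 + list_sum([])
= 39 + 39 + 20 + 6 + 0
= 104


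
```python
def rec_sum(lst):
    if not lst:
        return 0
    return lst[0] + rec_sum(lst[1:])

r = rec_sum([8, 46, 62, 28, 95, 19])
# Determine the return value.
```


rec_sum([8, 46, 62, 28, 95, 19])
= 8 + rec_sum([46, 62, 28, 95, 19])
= 8 + 46 + rec_sum([62, 28, 95, 19])
= 8 + 46 + 62 + rec_sum([28, 95, 19])
= 8 + 46 + 62 + 28 + rec_sum([95, 19])
= 8 + 46 + 62 + 28 + 95 + rec_sum([19])
= 8 + 46 + 62 + 28 + 95 + 19 + rec_sum([])
= 8 + 46 + 62 + 28 + 95 + 19 + 0
= 258


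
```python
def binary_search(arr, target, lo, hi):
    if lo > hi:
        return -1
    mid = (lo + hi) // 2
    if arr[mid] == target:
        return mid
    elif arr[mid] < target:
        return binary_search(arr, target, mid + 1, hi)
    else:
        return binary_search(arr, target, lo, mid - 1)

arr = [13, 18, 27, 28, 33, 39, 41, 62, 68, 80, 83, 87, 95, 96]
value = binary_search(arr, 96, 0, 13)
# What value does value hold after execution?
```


binary_search(arr, 96, 0, 13)
lo=0, hi=13, mid=6, arr[mid]=41
41 < 96, search right half
lo=7, hi=13, mid=10, arr[mid]=83
83 < 96, search right half
lo=11, hi=13, mid=12, arr[mid]=95
95 < 96, search right half
lo=13, hi=13, mid=13, arr[mid]=96
arr[13] == 96, found at index 13
= 13


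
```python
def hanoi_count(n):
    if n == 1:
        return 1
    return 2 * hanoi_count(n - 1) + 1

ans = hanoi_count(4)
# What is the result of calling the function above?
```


hanoi_count(4)
= 2 * hanoi_count(3) + 1
= 2 * (2 * hanoi_count(2) + 1) + 1
= 2 * (2 * (2 * hanoi_count(1) + 1) + 1) + 1
Now compute bottom-up:
hanoi_count(1) = 1
hanoi_count(2) = 2 * 1 + 1 = 3
hanoi_count(3) = 2 * 3 + 1 = 7
hanoi_count(4) = 2 * 7 + 1 = 15
= 15


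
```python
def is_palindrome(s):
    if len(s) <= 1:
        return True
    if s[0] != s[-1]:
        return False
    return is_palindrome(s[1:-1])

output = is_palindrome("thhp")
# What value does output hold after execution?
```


is_palindrome("thhp")
"thhp": s[0]='t' != s[-1]='p' -> False
= False


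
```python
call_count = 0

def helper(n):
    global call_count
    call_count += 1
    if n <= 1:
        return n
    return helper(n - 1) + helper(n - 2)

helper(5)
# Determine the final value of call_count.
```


helper(5) calls helper(4) and helper(3); each non-base call branches into two more.
Let C(k) = total number of calls made by helper(k), including the call to helper(k) itself.
Base cases: C(0) = 1, C(1) = 1
Recurrence: C(k) = 1 + C(k-1) + C(k-2)
  C(2) = 1 + C(1) + C(0) = 1 + 1 + 1 = 3
  C(3) = 1 + C(2) + C(1) = 1 + 3 + 1 = 5
  C(4) = 1 + C(3) + C(2) = 1 + 5 + 3 = 9
  C(5) = 1 + C(4) + C(3) = 1 + 9 + 5 = 15
Total calls = C(5) = 15


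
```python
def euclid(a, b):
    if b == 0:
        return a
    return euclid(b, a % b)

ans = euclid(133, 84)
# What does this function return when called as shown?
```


euclid(133, 84)
= euclid(84, 133 % 84) = euclid(84, 49)
= euclid(49, 84 % 49) = euclid(49, 35)
= euclid(35, 49 % 35) = euclid(35, 14)
= euclid(14, 35 % 14) = euclid(14, 7)
= euclid(7, 14 % 7) = euclid(7, 0)
b == 0, return a = 7


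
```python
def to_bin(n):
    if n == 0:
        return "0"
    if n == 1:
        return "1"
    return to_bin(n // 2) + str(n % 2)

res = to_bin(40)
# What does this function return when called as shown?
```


to_bin(40)
= to_bin(20) + "0"
= to_bin(10) + "0" + "0"
= to_bin(5) + "0" + "0" + "0"
= to_bin(2) + "1" + "0" + "0" + "0"
= to_bin(1) + "0" + "1" + "0" + "0" + "0"
= "1" + "0" + "1" + "0" + "0" + "0"
= "101000"


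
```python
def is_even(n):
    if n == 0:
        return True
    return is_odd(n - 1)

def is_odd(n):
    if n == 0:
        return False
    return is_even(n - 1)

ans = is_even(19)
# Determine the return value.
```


is_even(19)
= is_odd(18)
= is_even(17)
= is_odd(16)
= is_even(15)
= is_odd(14)
= is_even(13)
= is_odd(12)
= is_even(11)
= is_odd(10)
= is_even(9)
= is_odd(8)
= is_even(7)
= is_odd(6)
= is_even(5)
= is_odd(4)
= is_even(3)
= is_odd(2)
= is_even(1)
= is_odd(0)
n == 0: return False
= False


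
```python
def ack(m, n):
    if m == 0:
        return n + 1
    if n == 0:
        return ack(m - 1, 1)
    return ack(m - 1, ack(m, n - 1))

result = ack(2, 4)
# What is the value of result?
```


ack(2, 4)
= ack(1, ack(2, 3))
First compute ack(2, 3) = 9
= ack(1, 9)
= 11


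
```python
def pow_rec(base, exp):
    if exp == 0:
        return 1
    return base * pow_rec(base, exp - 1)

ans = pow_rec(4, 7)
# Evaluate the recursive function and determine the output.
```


pow_rec(4, 7)
= 4 * pow_rec(4, 6)
= 4 * 4 * pow_rec(4, 5)
= 4 * 4 * 4 * pow_rec(4, 4)
= 4 * 4 * 4 * 4 * pow_rec(4, 3)
= 4 * 4 * 4 * 4 * 4 * pow_rec(4, 2)
= 4 * 4 * 4 * 4 * 4 * 4 * pow_rec(4, 1)
= 4 * 4 * 4 * 4 * 4 * 4 * 4 * pow_rec(4, 0)
= 4 * 4 * 4 * 4 * 4 * 4 * 4 * 1
= 16384


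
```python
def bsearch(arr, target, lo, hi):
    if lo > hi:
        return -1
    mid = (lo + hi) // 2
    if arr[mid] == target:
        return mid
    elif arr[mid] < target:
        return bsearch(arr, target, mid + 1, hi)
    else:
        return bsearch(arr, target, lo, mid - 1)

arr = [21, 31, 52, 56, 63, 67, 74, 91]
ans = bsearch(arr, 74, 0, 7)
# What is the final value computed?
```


bsearch(arr, 74, 0, 7)
lo=0, hi=7, mid=3, arr[mid]=56
56 < 74, search right half
lo=4, hi=7, mid=5, arr[mid]=67
67 < 74, search right half
lo=6, hi=7, mid=6, arr[mid]=74
arr[6] == 74, found at index 6
= 6


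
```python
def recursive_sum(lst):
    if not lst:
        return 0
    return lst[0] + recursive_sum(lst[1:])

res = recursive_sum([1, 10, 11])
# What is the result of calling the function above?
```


recursive_sum([1, 10, 11])
= 1 + recursive_sum([10, 11])
= 1 + 10 + recursive_sum([11])
= 1 + 10 + 11 + recursive_sum([])
= 1 + 10 + 11 + 0
= 22


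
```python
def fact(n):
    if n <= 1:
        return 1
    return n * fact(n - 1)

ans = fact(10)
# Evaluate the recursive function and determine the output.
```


fact(10)
= 10 * fact(9)
= 10 * 9 * fact(8)
= 10 * 9 * 8 * fact(7)
= 10 * 9 * 8 * 7 * fact(6)
= 10 * 9 * 8 * 7 * 6 * fact(5)
= 10 * 9 * 8 * 7 * 6 * 5 * fact(4)
= 10 * 9 * 8 * 7 * 6 * 5 * 4 * fact(3)
= 10 * 9 * 8 * 7 * 6 * 5 * 4 * 3 * fact(2)
= 10 * 9 * 8 * 7 * 6 * 5 * 4 * 3 * 2 * fact(1)
= 10 * 9 * 8 * 7 * 6 * 5 * 4 * 3 * 2 * 1
= 3628800


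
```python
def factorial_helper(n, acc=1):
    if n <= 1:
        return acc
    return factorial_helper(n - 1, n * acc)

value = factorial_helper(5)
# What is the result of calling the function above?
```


factorial_helper(5, 1)
= factorial_helper(4, 5 * 1) = factorial_helper(4, 5)
= factorial_helper(3, 4 * 5) = factorial_helper(3, 20)
= factorial_helper(2, 3 * 20) = factorial_helper(2, 60)
= factorial_helper(1, 2 * 60) = factorial_helper(1, 120)
n <= 1, return acc = 120


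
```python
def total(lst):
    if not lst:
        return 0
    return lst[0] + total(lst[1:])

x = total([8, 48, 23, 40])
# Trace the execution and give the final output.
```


total([8, 48, 23, 40])
= 8 + total([48, 23, 40])
= 8 + 48 + total([23, 40])
= 8 + 48 + 23 + total([40])
= 8 + 48 + 23 + 40 + total([])
= 8 + 48 + 23 + 40 + 0
= 119


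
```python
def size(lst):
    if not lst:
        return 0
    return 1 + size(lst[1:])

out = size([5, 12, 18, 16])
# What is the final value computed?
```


size([5, 12, 18, 16])
= 1 + size([12, 18, 16])
= 1 + 1 + size([18, 16])
= 1 + 1 + 1 + size([16])
= 1 + 1 + 1 + 1 + size([])
= 1 + 1 + 1 + 1 + 0
= 4


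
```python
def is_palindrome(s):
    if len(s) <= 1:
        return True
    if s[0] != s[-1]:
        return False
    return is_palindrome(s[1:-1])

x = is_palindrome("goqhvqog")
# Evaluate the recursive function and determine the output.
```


is_palindrome("goqhvqog")
"goqhvqog": s[0]='g' == s[-1]='g' -> is_palindrome("oqhvqo")
"oqhvqo": s[0]='o' == s[-1]='o' -> is_palindrome("qhvq")
"qhvq": s[0]='q' == s[-1]='q' -> is_palindrome("hv")
"hv": s[0]='h' != s[-1]='v' -> False
= False


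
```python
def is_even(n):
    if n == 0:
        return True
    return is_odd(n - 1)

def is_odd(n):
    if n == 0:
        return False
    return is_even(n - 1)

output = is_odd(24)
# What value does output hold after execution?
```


is_odd(24)
= is_even(23)
= is_odd(22)
= is_even(21)
= is_odd(20)
= is_even(19)
= is_odd(18)
= is_even(17)
= is_odd(16)
= is_even(15)
= is_odd(14)
= is_even(13)
= is_odd(12)
= is_even(11)
= is_odd(10)
= is_even(9)
= is_odd(8)
= is_even(7)
= is_odd(6)
= is_even(5)
= is_odd(4)
= is_even(3)
= is_odd(2)
= is_even(1)
= is_odd(0)
n == 0: return False
= False


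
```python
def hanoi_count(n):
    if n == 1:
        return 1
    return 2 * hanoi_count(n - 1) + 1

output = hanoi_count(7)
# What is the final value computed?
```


hanoi_count(7)
= 2 * hanoi_count(6) + 1
= 2 * (2 * hanoi_count(5) + 1) + 1
= 2 * (2 * (2 * hanoi_count(4) + 1) + 1) + 1
= 2 * (2 * (2 * (2 * hanoi_count(3) + 1) + 1) + 1) + 1
= 2 * (2 * (2 * (2 * (2 * hanoi_count(2) + 1) + 1) + 1) + 1) + 1
= 2 * (2 * (2 * (2 * (2 * (2 * hanoi_count(1) + 1) + 1) + 1) + 1) + 1) + 1
Now compute bottom-up:
hanoi_count(1) = 1
hanoi_count(2) = 2 * 1 + 1 = 3
hanoi_count(3) = 2 * 3 + 1 = 7
hanoi_count(4) = 2 * 7 + 1 = 15
hanoi_count(5) = 2 * 15 + 1 = 31
hanoi_count(6) = 2 * 31 + 1 = 63
hanoi_count(7) = 2 * 63 + 1 = 127
= 127


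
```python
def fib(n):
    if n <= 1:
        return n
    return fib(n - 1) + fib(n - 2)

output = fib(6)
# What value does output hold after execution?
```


fib(6)
= fib(5) + fib(4)
= (fib(4) + fib(3)) + fib(4)
Computing bottom-up: fib(0)=0, fib(1)=1, fib(2)=1, fib(3)=2, fib(4)=3, fib(5)=5, fib(6)=8
= 8


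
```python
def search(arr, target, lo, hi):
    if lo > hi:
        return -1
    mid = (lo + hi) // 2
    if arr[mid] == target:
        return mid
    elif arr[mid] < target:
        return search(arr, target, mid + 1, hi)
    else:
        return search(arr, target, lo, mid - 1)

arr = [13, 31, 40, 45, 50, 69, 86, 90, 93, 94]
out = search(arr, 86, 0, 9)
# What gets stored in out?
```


search(arr, 86, 0, 9)
lo=0, hi=9, mid=4, arr[mid]=50
50 < 86, search right half
lo=5, hi=9, mid=7, arr[mid]=90
90 > 86, search left half
lo=5, hi=6, mid=5, arr[mid]=69
69 < 86, search right half
lo=6, hi=6, mid=6, arr[mid]=86
arr[6] == 86, found at index 6
= 6


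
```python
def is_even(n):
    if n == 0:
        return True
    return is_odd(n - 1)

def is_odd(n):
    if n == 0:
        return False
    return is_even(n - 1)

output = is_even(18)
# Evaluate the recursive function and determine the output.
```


is_even(18)
= is_odd(17)
= is_even(16)
= is_odd(15)
= is_even(14)
= is_odd(13)
= is_even(12)
= is_odd(11)
= is_even(10)
= is_odd(9)
= is_even(8)
= is_odd(7)
= is_even(6)
= is_odd(5)
= is_even(4)
= is_odd(3)
= is_even(2)
= is_odd(1)
= is_even(0)
n == 0: return True
= True


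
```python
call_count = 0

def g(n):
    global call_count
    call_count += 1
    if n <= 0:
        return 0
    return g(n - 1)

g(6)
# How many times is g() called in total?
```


g(6) calls g(5) calls ... calls g(0)
Total calls: 6 + 1 (for base case) = 7


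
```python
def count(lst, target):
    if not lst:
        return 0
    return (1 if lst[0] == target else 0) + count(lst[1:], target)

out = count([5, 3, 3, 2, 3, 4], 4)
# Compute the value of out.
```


count([5, 3, 3, 2, 3, 4], 4)
lst[0]=5 != 4: 0 + count([3, 3, 2, 3, 4], 4)
lst[0]=3 != 4: 0 + count([3, 2, 3, 4], 4)
lst[0]=3 != 4: 0 + count([2, 3, 4], 4)
lst[0]=2 != 4: 0 + count([3, 4], 4)
lst[0]=3 != 4: 0 + count([4], 4)
lst[0]=4 == 4: 1 + count([], 4)
= 1


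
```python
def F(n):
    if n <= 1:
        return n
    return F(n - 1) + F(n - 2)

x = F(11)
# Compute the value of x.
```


F(11)
= F(10) + F(9)
= (F(9) + F(8)) + F(9)
Computing bottom-up: F(0)=0, F(1)=1, F(2)=1, F(3)=2, F(4)=3, F(5)=5, F(6)=8, F(7)=13, F(8)=21, F(9)=34, F(10)=55, F(11)=89
= 89


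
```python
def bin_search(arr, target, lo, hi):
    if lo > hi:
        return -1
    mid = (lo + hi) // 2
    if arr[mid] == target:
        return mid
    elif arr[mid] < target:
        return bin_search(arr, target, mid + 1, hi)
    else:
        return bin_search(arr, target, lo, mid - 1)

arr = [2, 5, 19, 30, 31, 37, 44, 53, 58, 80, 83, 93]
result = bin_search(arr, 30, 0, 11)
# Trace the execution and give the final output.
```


bin_search(arr, 30, 0, 11)
lo=0, hi=11, mid=5, arr[mid]=37
37 > 30, search left half
lo=0, hi=4, mid=2, arr[mid]=19
19 < 30, search right half
lo=3, hi=4, mid=3, arr[mid]=30
arr[3] == 30, found at index 3
= 3


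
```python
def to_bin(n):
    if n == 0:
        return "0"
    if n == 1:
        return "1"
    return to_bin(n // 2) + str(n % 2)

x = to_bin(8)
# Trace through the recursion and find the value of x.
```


to_bin(8)
= to_bin(4) + "0"
= to_bin(2) + "0" + "0"
= to_bin(1) + "0" + "0" + "0"
= "1" + "0" + "0" + "0"
= "1000"


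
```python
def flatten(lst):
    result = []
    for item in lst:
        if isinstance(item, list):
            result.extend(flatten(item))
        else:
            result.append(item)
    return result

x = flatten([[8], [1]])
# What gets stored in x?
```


flatten([[8], [1]])
Processing each element:
  [8] is a list -> flatten recursively -> [8]
  [1] is a list -> flatten recursively -> [1]
= [8, 1]


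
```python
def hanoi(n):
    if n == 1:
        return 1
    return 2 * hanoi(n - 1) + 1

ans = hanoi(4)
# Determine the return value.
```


hanoi(4)
= 2 * hanoi(3) + 1
= 2 * (2 * hanoi(2) + 1) + 1
= 2 * (2 * (2 * hanoi(1) + 1) + 1) + 1
Now compute bottom-up:
hanoi(1) = 1
hanoi(2) = 2 * 1 + 1 = 3
hanoi(3) = 2 * 3 + 1 = 7
hanoi(4) = 2 * 7 + 1 = 15
= 15


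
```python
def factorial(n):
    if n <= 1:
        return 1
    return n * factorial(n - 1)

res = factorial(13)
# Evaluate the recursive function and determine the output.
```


factorial(13)
= 13 * factorial(12)
= 13 * 12 * factorial(11)
= 13 * 12 * 11 * factorial(10)
= 13 * 12 * 11 * 10 * factorial(9)
= 13 * 12 * 11 * 10 * 9 * factorial(8)
= 13 * 12 * 11 * 10 * 9 * 8 * factorial(7)
= 13 * 12 * 11 * 10 * 9 * 8 * 7 * factorial(6)
= 13 * 12 * 11 * 10 * 9 * 8 * 7 * 6 * factorial(5)
= 13 * 12 * 11 * 10 * 9 * 8 * 7 * 6 * 5 * factorial(4)
= 13 * 12 * 11 * 10 * 9 * 8 * 7 * 6 * 5 * 4 * factorial(3)
= 13 * 12 * 11 * 10 * 9 * 8 * 7 * 6 * 5 * 4 * 3 * factorial(2)
= 13 * 12 * 11 * 10 * 9 * 8 * 7 * 6 * 5 * 4 * 3 * 2 * factorial(1)
= 13 * 12 * 11 * 10 * 9 * 8 * 7 * 6 * 5 * 4 * 3 * 2 * 1
= 6227020800


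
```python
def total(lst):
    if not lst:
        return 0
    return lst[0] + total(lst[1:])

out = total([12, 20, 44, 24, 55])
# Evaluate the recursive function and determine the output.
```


total([12, 20, 44, 24, 55])
= 12 + total([20, 44, 24, 55])
= 12 + 20 + total([44, 24, 55])
= 12 + 20 + 44 + total([24, 55])
= 12 + 20 + 44 + 24 + total([55])
= 12 + 20 + 44 + 24 + 55 + total([])
= 12 + 20 + 44 + 24 + 55 + 0
= 155


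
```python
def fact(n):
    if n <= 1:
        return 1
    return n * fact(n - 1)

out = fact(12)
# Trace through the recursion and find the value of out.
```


fact(12)
= 12 * fact(11)
= 12 * 11 * fact(10)
= 12 * 11 * 10 * fact(9)
= 12 * 11 * 10 * 9 * fact(8)
= 12 * 11 * 10 * 9 * 8 * fact(7)
= 12 * 11 * 10 * 9 * 8 * 7 * fact(6)
= 12 * 11 * 10 * 9 * 8 * 7 * 6 * fact(5)
= 12 * 11 * 10 * 9 * 8 * 7 * 6 * 5 * fact(4)
= 12 * 11 * 10 * 9 * 8 * 7 * 6 * 5 * 4 * fact(3)
= 12 * 11 * 10 * 9 * 8 * 7 * 6 * 5 * 4 * 3 * fact(2)
= 12 * 11 * 10 * 9 * 8 * 7 * 6 * 5 * 4 * 3 * 2 * fact(1)
= 12 * 11 * 10 * 9 * 8 * 7 * 6 * 5 * 4 * 3 * 2 * 1
= 479001600


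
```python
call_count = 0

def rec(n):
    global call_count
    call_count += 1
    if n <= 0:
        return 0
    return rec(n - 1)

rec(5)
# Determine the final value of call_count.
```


rec(5) calls rec(4) calls ... calls rec(0)
Total calls: 5 + 1 (for base case) = 6


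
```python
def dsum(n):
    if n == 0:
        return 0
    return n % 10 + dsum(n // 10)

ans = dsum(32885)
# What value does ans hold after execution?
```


dsum(32885)
= 5 + dsum(3288)
= 5 + 8 + dsum(328)
= 5 + 8 + 8 + dsum(32)
= 5 + 8 + 8 + 2 + dsum(3)
= 5 + 8 + 8 + 2 + 3 + dsum(0)
= 5 + 8 + 8 + 2 + 3 + 0
= 26


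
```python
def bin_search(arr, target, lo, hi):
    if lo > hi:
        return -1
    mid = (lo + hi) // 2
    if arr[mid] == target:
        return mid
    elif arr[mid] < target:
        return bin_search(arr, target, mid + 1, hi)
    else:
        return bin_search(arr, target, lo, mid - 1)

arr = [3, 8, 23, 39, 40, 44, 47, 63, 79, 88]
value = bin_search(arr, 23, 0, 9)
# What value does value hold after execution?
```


bin_search(arr, 23, 0, 9)
lo=0, hi=9, mid=4, arr[mid]=40
40 > 23, search left half
lo=0, hi=3, mid=1, arr[mid]=8
8 < 23, search right half
lo=2, hi=3, mid=2, arr[mid]=23
arr[2] == 23, found at index 2
= 2


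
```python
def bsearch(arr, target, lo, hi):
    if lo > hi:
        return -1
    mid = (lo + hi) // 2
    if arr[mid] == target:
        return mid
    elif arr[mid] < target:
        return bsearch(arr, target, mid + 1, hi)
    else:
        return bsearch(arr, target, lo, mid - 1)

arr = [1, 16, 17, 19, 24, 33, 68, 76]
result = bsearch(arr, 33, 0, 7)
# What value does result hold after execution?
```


bsearch(arr, 33, 0, 7)
lo=0, hi=7, mid=3, arr[mid]=19
19 < 33, search right half
lo=4, hi=7, mid=5, arr[mid]=33
arr[5] == 33, found at index 5
= 5


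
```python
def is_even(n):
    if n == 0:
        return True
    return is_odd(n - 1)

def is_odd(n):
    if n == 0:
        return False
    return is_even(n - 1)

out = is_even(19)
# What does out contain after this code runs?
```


is_even(19)
= is_odd(18)
= is_even(17)
= is_odd(16)
= is_even(15)
= is_odd(14)
= is_even(13)
= is_odd(12)
= is_even(11)
= is_odd(10)
= is_even(9)
= is_odd(8)
= is_even(7)
= is_odd(6)
= is_even(5)
= is_odd(4)
= is_even(3)
= is_odd(2)
= is_even(1)
= is_odd(0)
n == 0: return False
= False


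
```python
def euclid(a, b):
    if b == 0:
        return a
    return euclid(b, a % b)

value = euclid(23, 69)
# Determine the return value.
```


euclid(23, 69)
= euclid(69, 23 % 69) = euclid(69, 23)
= euclid(23, 69 % 23) = euclid(23, 0)
b == 0, return a = 23


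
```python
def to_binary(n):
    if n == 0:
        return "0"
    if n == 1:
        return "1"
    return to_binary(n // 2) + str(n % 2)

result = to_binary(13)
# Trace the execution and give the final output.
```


to_binary(13)
= to_binary(6) + "1"
= to_binary(3) + "0" + "1"
= to_binary(1) + "1" + "0" + "1"
= "1" + "1" + "0" + "1"
= "1101"


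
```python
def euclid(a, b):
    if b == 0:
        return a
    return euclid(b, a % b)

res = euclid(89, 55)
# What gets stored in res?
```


euclid(89, 55)
= euclid(55, 89 % 55) = euclid(55, 34)
= euclid(34, 55 % 34) = euclid(34, 21)
= euclid(21, 34 % 21) = euclid(21, 13)
= euclid(13, 21 % 13) = euclid(13, 8)
= euclid(8, 13 % 8) = euclid(8, 5)
= euclid(5, 8 % 5) = euclid(5, 3)
= euclid(3, 5 % 3) = euclid(3, 2)
= euclid(2, 3 % 2) = euclid(2, 1)
= euclid(1, 2 % 1) = euclid(1, 0)
b == 0, return a = 1


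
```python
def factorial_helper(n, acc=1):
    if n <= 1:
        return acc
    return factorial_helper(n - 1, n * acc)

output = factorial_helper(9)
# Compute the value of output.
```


factorial_helper(9, 1)
= factorial_helper(8, 9 * 1) = factorial_helper(8, 9)
= factorial_helper(7, 8 * 9) = factorial_helper(7, 72)
= factorial_helper(6, 7 * 72) = factorial_helper(6, 504)
= factorial_helper(5, 6 * 504) = factorial_helper(5, 3024)
= factorial_helper(4, 5 * 3024) = factorial_helper(4, 15120)
= factorial_helper(3, 4 * 15120) = factorial_helper(3, 60480)
= factorial_helper(2, 3 * 60480) = factorial_helper(2, 181440)
= factorial_helper(1, 2 * 181440) = factorial_helper(1, 362880)
n <= 1, return acc = 362880


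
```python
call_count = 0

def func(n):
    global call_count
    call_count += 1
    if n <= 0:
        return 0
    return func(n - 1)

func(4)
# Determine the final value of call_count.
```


func(4) calls func(3) calls ... calls func(0)
Total calls: 4 + 1 (for base case) = 5


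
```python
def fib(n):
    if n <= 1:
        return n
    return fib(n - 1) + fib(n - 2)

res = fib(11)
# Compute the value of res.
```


fib(11)
= fib(10) + fib(9)
= (fib(9) + fib(8)) + fib(9)
Computing bottom-up: fib(0)=0, fib(1)=1, fib(2)=1, fib(3)=2, fib(4)=3, fib(5)=5, fib(6)=8, fib(7)=13, fib(8)=21, fib(9)=34, fib(10)=55, fib(11)=89
= 89


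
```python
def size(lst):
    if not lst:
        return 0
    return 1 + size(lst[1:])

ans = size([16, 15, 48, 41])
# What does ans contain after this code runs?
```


size([16, 15, 48, 41])
= 1 + size([15, 48, 41])
= 1 + 1 + size([48, 41])
= 1 + 1 + 1 + size([41])
= 1 + 1 + 1 + 1 + size([])
= 1 + 1 + 1 + 1 + 0
= 4


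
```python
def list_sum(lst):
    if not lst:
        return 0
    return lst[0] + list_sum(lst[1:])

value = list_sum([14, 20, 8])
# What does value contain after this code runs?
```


list_sum([14, 20, 8])
= 14 + list_sum([20, 8])
= 14 + 20 + list_sum([8])
= 14 + 20 + 8 + list_sum([])
= 14 + 20 + 8 + 0
= 42


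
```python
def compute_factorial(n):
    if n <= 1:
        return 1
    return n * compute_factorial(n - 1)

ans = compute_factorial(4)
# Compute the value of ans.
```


compute_factorial(4)
= 4 * compute_factorial(3)
= 4 * 3 * compute_factorial(2)
= 4 * 3 * 2 * compute_factorial(1)
= 4 * 3 * 2 * 1
= 24


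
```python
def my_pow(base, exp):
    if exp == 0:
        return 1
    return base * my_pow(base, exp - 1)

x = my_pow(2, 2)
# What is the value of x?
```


my_pow(2, 2)
= 2 * my_pow(2, 1)
= 2 * 2 * my_pow(2, 0)
= 2 * 2 * 1
= 4


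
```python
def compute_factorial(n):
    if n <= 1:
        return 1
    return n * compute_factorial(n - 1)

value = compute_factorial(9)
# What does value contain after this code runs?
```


compute_factorial(9)
= 9 * compute_factorial(8)
= 9 * 8 * compute_factorial(7)
= 9 * 8 * 7 * compute_factorial(6)
= 9 * 8 * 7 * 6 * compute_factorial(5)
= 9 * 8 * 7 * 6 * 5 * compute_factorial(4)
= 9 * 8 * 7 * 6 * 5 * 4 * compute_factorial(3)
= 9 * 8 * 7 * 6 * 5 * 4 * 3 * compute_factorial(2)
= 9 * 8 * 7 * 6 * 5 * 4 * 3 * 2 * compute_factorial(1)
= 9 * 8 * 7 * 6 * 5 * 4 * 3 * 2 * 1
= 362880


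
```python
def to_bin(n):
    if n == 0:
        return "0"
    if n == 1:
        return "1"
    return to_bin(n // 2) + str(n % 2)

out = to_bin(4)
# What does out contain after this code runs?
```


to_bin(4)
= to_bin(2) + "0"
= to_bin(1) + "0" + "0"
= "1" + "0" + "0"
= "100"


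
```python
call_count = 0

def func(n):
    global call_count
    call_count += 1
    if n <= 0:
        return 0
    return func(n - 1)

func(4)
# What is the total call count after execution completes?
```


func(4) calls func(3) calls ... calls func(0)
Total calls: 4 + 1 (for base case) = 5


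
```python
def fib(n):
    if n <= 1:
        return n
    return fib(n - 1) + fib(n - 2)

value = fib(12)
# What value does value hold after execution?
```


fib(12)
= fib(11) + fib(10)
= (fib(10) + fib(9)) + fib(10)
Computing bottom-up: fib(0)=0, fib(1)=1, fib(2)=1, fib(3)=2, fib(4)=3, fib(5)=5, fib(6)=8, fib(7)=13, fib(8)=21, fib(9)=34, fib(10)=55, fib(11)=89, fib(12)=144
= 144


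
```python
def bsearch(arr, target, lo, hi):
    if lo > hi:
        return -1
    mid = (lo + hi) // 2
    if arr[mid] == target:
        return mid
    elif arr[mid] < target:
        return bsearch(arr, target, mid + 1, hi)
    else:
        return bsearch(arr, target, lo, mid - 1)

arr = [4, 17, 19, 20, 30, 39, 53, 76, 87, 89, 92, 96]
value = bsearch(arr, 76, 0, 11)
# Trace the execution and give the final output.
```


bsearch(arr, 76, 0, 11)
lo=0, hi=11, mid=5, arr[mid]=39
39 < 76, search right half
lo=6, hi=11, mid=8, arr[mid]=87
87 > 76, search left half
lo=6, hi=7, mid=6, arr[mid]=53
53 < 76, search right half
lo=7, hi=7, mid=7, arr[mid]=76
arr[7] == 76, found at index 7
= 7


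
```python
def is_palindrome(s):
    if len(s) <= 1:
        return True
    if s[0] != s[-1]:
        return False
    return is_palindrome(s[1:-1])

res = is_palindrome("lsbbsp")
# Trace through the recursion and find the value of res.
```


is_palindrome("lsbbsp")
"lsbbsp": s[0]='l' != s[-1]='p' -> False
= False


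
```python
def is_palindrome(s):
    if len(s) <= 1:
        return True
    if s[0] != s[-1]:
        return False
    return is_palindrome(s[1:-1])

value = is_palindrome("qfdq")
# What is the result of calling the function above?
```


is_palindrome("qfdq")
"qfdq": s[0]='q' == s[-1]='q' -> is_palindrome("fd")
"fd": s[0]='f' != s[-1]='d' -> False
= False


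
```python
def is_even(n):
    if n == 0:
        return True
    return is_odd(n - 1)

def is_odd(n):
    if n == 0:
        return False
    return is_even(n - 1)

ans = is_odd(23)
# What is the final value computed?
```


is_odd(23)
= is_even(22)
= is_odd(21)
= is_even(20)
= is_odd(19)
= is_even(18)
= is_odd(17)
= is_even(16)
= is_odd(15)
= is_even(14)
= is_odd(13)
= is_even(12)
= is_odd(11)
= is_even(10)
= is_odd(9)
= is_even(8)
= is_odd(7)
= is_even(6)
= is_odd(5)
= is_even(4)
= is_odd(3)
= is_even(2)
= is_odd(1)
= is_even(0)
n == 0: return True
= True


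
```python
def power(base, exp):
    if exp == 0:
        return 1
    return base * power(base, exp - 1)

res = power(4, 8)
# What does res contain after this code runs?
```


power(4, 8)
= 4 * power(4, 7)
= 4 * 4 * power(4, 6)
= 4 * 4 * 4 * power(4, 5)
= 4 * 4 * 4 * 4 * power(4, 4)
= 4 * 4 * 4 * 4 * 4 * power(4, 3)
= 4 * 4 * 4 * 4 * 4 * 4 * power(4, 2)
= 4 * 4 * 4 * 4 * 4 * 4 * 4 * power(4, 1)
= 4 * 4 * 4 * 4 * 4 * 4 * 4 * 4 * power(4, 0)
= 4 * 4 * 4 * 4 * 4 * 4 * 4 * 4 * 1
= 65536


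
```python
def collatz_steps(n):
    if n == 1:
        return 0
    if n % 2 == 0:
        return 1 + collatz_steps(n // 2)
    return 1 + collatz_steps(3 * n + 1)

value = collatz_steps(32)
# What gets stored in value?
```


collatz_steps(32)
32 is even -> collatz_steps(16)
16 is even -> collatz_steps(8)
8 is even -> collatz_steps(4)
4 is even -> collatz_steps(2)
2 is even -> collatz_steps(1)
Reached 1 after 5 steps
= 5


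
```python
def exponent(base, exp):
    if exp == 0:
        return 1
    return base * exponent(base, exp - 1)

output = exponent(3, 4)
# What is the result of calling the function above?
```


exponent(3, 4)
= 3 * exponent(3, 3)
= 3 * 3 * exponent(3, 2)
= 3 * 3 * 3 * exponent(3, 1)
= 3 * 3 * 3 * 3 * exponent(3, 0)
= 3 * 3 * 3 * 3 * 1
= 81


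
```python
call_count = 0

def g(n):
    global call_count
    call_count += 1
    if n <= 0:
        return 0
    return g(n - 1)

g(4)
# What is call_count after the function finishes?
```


g(4) calls g(3) calls ... calls g(0)
Total calls: 4 + 1 (for base case) = 5


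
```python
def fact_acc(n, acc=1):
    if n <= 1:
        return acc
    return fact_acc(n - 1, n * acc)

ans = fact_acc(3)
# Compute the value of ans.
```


fact_acc(3, 1)
= fact_acc(2, 3 * 1) = fact_acc(2, 3)
= fact_acc(1, 2 * 3) = fact_acc(1, 6)
n <= 1, return acc = 6


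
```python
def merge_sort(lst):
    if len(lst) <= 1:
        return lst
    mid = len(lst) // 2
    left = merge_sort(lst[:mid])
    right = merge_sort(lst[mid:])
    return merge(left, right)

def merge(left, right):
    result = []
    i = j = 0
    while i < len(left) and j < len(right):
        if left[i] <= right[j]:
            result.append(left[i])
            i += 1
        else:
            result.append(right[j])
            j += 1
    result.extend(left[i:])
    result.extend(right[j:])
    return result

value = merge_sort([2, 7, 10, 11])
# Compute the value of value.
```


merge_sort([2, 7, 10, 11])
Split into [2, 7] and [10, 11]
Left sorted: [2, 7]
Right sorted: [10, 11]
Merge [2, 7] and [10, 11]
= [2, 7, 10, 11]


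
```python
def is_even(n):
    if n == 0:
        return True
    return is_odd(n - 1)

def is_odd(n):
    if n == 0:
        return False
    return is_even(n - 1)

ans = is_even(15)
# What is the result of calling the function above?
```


is_even(15)
= is_odd(14)
= is_even(13)
= is_odd(12)
= is_even(11)
= is_odd(10)
= is_even(9)
= is_odd(8)
= is_even(7)
= is_odd(6)
= is_even(5)
= is_odd(4)
= is_even(3)
= is_odd(2)
= is_even(1)
= is_odd(0)
n == 0: return False
= False


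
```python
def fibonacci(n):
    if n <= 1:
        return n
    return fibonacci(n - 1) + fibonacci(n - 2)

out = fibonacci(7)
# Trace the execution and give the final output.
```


fibonacci(7)
= fibonacci(6) + fibonacci(5)
= (fibonacci(5) + fibonacci(4)) + fibonacci(5)
Computing bottom-up: fibonacci(0)=0, fibonacci(1)=1, fibonacci(2)=1, fibonacci(3)=2, fibonacci(4)=3, fibonacci(5)=5, fibonacci(6)=8, fibonacci(7)=13
= 13


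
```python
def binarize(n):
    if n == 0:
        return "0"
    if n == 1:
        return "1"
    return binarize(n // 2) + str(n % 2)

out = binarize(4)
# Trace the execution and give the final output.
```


binarize(4)
= binarize(2) + "0"
= binarize(1) + "0" + "0"
= "1" + "0" + "0"
= "100"


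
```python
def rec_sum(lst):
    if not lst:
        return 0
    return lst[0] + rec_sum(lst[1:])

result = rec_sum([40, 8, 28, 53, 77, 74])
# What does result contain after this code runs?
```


rec_sum([40, 8, 28, 53, 77, 74])
= 40 + rec_sum([8, 28, 53, 77, 74])
= 40 + 8 + rec_sum([28, 53, 77, 74])
= 40 + 8 + 28 + rec_sum([53, 77, 74])
= 40 + 8 + 28 + 53 + rec_sum([77, 74])
= 40 + 8 + 28 + 53 + 77 + rec_sum([74])
= 40 + 8 + 28 + 53 + 77 + 74 + rec_sum([])
= 40 + 8 + 28 + 53 + 77 + 74 + 0
= 280


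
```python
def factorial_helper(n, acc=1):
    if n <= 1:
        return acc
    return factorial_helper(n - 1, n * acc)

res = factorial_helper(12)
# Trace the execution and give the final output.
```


factorial_helper(12, 1)
= factorial_helper(11, 12 * 1) = factorial_helper(11, 12)
= factorial_helper(10, 11 * 12) = factorial_helper(10, 132)
= factorial_helper(9, 10 * 132) = factorial_helper(9, 1320)
= factorial_helper(8, 9 * 1320) = factorial_helper(8, 11880)
= factorial_helper(7, 8 * 11880) = factorial_helper(7, 95040)
= factorial_helper(6, 7 * 95040) = factorial_helper(6, 665280)
= factorial_helper(5, 6 * 665280) = factorial_helper(5, 3991680)
= factorial_helper(4, 5 * 3991680) = factorial_helper(4, 19958400)
= factorial_helper(3, 4 * 19958400) = factorial_helper(3, 79833600)
= factorial_helper(2, 3 * 79833600) = factorial_helper(2, 239500800)
= factorial_helper(1, 2 * 239500800) = factorial_helper(1, 479001600)
n <= 1, return acc = 479001600


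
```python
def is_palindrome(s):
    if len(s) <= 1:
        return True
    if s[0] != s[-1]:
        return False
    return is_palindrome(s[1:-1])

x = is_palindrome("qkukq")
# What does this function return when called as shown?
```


is_palindrome("qkukq")
"qkukq": s[0]='q' == s[-1]='q' -> is_palindrome("kuk")
"kuk": s[0]='k' == s[-1]='k' -> is_palindrome("u")
"u": len <= 1 -> True
= True


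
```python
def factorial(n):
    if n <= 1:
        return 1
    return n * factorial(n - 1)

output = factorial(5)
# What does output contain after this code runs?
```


factorial(5)
= 5 * factorial(4)
= 5 * 4 * factorial(3)
= 5 * 4 * 3 * factorial(2)
= 5 * 4 * 3 * 2 * factorial(1)
= 5 * 4 * 3 * 2 * 1
= 120


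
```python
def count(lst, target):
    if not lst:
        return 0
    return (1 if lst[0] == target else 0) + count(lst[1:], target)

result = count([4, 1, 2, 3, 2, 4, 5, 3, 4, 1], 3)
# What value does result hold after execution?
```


count([4, 1, 2, 3, 2, 4, 5, 3, 4, 1], 3)
lst[0]=4 != 3: 0 + count([1, 2, 3, 2, 4, 5, 3, 4, 1], 3)
lst[0]=1 != 3: 0 + count([2, 3, 2, 4, 5, 3, 4, 1], 3)
lst[0]=2 != 3: 0 + count([3, 2, 4, 5, 3, 4, 1], 3)
lst[0]=3 == 3: 1 + count([2, 4, 5, 3, 4, 1], 3)
lst[0]=2 != 3: 0 + count([4, 5, 3, 4, 1], 3)
lst[0]=4 != 3: 0 + count([5, 3, 4, 1], 3)
lst[0]=5 != 3: 0 + count([3, 4, 1], 3)
lst[0]=3 == 3: 1 + count([4, 1], 3)
lst[0]=4 != 3: 0 + count([1], 3)
lst[0]=1 != 3: 0 + count([], 3)
= 2


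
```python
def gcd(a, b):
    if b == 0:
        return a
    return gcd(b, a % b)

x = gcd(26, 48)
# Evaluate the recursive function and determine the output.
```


gcd(26, 48)
= gcd(48, 26 % 48) = gcd(48, 26)
= gcd(26, 48 % 26) = gcd(26, 22)
= gcd(22, 26 % 22) = gcd(22, 4)
= gcd(4, 22 % 4) = gcd(4, 2)
= gcd(2, 4 % 2) = gcd(2, 0)
b == 0, return a = 2


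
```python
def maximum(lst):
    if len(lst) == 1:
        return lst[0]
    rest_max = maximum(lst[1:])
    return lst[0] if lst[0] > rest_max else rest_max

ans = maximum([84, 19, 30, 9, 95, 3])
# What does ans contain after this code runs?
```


maximum([84, 19, 30, 9, 95, 3])
= compare 84 with maximum([19, 30, 9, 95, 3])
= compare 19 with maximum([30, 9, 95, 3])
= compare 30 with maximum([9, 95, 3])
= compare 9 with maximum([95, 3])
= compare 95 with maximum([3])
Base: maximum([3]) = 3
compare 95 with 3: max = 95
compare 9 with 95: max = 95
compare 30 with 95: max = 95
compare 19 with 95: max = 95
compare 84 with 95: max = 95
= 95


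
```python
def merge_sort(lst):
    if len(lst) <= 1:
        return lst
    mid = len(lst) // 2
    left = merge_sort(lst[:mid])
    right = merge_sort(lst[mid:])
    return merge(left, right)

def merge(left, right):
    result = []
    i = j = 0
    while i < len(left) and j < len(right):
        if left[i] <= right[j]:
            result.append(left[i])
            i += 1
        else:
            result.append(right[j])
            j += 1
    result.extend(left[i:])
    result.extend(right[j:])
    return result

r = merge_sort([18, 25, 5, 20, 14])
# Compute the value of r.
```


merge_sort([18, 25, 5, 20, 14])
Split into [18, 25] and [5, 20, 14]
Left sorted: [18, 25]
Right sorted: [5, 14, 20]
Merge [18, 25] and [5, 14, 20]
= [5, 14, 18, 20, 25]
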